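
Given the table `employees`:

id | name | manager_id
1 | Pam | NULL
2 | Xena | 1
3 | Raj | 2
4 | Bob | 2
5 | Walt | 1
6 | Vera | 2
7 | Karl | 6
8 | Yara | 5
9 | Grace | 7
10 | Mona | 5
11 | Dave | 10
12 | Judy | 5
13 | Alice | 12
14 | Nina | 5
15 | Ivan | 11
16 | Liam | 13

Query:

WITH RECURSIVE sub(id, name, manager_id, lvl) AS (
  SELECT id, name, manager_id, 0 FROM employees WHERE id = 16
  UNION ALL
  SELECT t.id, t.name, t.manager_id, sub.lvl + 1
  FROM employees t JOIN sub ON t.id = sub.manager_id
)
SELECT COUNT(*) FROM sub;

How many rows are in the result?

Base: id=16 (Liam), manager_id=13, lvl 0.
Iteration 1: join on id=13 -> Alice (id 13, manager_id=12, lvl 1).
Iteration 2: join on id=12 -> Judy (id 12, manager_id=5, lvl 2).
Iteration 3: join on id=5 -> Walt (id 5, manager_id=1, lvl 3).
Iteration 4: join on id=1 -> Pam (id 1, manager_id=NULL, lvl 4).
Iteration 5: manager_id is NULL; no match; recursion stops.
Total rows emitted: 5.

5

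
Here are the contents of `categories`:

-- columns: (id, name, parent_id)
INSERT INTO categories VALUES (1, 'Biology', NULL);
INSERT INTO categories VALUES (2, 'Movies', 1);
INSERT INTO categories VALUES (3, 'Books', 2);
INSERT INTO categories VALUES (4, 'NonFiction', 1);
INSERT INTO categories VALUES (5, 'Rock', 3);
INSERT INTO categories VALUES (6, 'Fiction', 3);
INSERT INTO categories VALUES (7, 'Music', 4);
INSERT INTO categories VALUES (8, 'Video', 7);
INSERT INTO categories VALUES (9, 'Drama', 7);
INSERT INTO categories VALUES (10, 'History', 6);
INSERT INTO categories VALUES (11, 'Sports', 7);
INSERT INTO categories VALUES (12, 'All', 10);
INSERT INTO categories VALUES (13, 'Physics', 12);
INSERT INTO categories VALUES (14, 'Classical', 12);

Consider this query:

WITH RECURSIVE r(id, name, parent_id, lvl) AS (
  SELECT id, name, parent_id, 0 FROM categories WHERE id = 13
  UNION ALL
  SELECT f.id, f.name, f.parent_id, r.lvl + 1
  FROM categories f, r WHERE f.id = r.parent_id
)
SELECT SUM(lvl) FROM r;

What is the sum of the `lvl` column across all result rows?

21

Base: id=13 (Physics), parent_id=12, lvl 0.
Iteration 1: join on id=12 -> All (id 12, parent_id=10, lvl 1).
Iteration 2: join on id=10 -> History (id 10, parent_id=6, lvl 2).
Iteration 3: join on id=6 -> Fiction (id 6, parent_id=3, lvl 3).
Iteration 4: join on id=3 -> Books (id 3, parent_id=2, lvl 4).
Iteration 5: join on id=2 -> Movies (id 2, parent_id=1, lvl 5).
Iteration 6: join on id=1 -> Biology (id 1, parent_id=NULL, lvl 6).
Iteration 7: parent_id is NULL; no match; recursion stops.
SUM(lvl) = 0 + 1 + 2 + 3 + 4 + 5 + 6 = 21.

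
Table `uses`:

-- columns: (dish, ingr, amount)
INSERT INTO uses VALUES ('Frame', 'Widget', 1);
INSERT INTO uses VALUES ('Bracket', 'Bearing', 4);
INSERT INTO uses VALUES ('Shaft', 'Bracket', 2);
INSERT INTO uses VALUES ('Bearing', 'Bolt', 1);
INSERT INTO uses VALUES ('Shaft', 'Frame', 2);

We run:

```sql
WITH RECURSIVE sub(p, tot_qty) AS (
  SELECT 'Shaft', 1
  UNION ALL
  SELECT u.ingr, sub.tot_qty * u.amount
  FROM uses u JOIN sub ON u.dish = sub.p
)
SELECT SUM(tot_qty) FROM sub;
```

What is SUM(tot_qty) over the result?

Base: (Shaft, tot_qty=1).
Iteration 1: components of {Shaft} -> Bracket = 1*2 = 2, Frame = 1*2 = 2.
Iteration 2: components of {Bracket,Frame} -> Bearing = 2*4 = 8, Widget = 2*1 = 2.
Iteration 3: components of {Bearing,Widget} -> Bolt = 8*1 = 8.
Iteration 4: no further components; recursion stops.
SUM(tot_qty) = 1 + 2 + 2 + 2 + 8 + 8 = 23.

23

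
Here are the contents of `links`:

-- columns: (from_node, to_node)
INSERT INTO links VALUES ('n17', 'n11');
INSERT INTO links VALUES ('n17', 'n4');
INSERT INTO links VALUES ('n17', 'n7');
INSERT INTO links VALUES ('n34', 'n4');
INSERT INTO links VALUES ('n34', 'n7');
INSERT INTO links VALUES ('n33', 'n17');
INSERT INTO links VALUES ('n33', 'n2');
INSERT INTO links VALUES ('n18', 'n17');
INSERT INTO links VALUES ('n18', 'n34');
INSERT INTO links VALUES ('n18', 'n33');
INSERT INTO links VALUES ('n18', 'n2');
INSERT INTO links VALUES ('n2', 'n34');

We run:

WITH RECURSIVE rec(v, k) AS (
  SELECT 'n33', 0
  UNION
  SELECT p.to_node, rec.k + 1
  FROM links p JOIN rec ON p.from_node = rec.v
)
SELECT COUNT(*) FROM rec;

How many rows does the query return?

9

Base: (n33, k=0).
Iteration 1: edges from {n33} -> (n17, k=1), (n2, k=1).
Iteration 2: edges from {n17,n2} -> (n11, k=2), (n34, k=2), (n4, k=2), (n7, k=2).
Iteration 3: edges from {n11,n34,n4,n7} -> (n4, k=3), (n7, k=3).
Iteration 4: no outgoing edges from {n4,n7}; recursion stops.
Total rows emitted: 9.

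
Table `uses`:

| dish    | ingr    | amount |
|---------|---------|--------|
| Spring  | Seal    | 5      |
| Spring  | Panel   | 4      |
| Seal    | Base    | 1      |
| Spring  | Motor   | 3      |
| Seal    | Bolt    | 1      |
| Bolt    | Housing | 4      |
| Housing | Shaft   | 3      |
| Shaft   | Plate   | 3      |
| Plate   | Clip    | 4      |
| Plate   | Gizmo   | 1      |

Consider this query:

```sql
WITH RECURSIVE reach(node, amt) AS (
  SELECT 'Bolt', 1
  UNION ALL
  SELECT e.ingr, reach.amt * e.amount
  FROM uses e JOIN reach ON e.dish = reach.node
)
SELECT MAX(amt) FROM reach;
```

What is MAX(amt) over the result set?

144

Base: (Bolt, amt=1).
Iteration 1: components of {Bolt} -> Housing = 1*4 = 4.
Iteration 2: components of {Housing} -> Shaft = 4*3 = 12.
Iteration 3: components of {Shaft} -> Plate = 12*3 = 36.
Iteration 4: components of {Plate} -> Clip = 36*4 = 144, Gizmo = 36*1 = 36.
Iteration 5: no further components; recursion stops.
amt values: 1, 4, 12, 36, 144, 36; the maximum is 144.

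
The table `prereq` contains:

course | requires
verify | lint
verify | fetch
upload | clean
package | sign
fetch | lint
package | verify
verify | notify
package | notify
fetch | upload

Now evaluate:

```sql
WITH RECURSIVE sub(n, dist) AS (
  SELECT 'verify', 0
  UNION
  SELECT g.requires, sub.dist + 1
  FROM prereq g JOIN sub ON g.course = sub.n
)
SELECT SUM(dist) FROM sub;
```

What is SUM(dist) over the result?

Base: (verify, dist=0).
Iteration 1: edges from {verify} -> (fetch, dist=1), (lint, dist=1), (notify, dist=1).
Iteration 2: edges from {fetch,lint,notify} -> (lint, dist=2), (upload, dist=2).
Iteration 3: edges from {lint,upload} -> (clean, dist=3).
Iteration 4: no outgoing edges from {clean}; recursion stops.
SUM(dist) = 0 + 1 + 1 + 1 + 2 + 2 + 3 = 10.

10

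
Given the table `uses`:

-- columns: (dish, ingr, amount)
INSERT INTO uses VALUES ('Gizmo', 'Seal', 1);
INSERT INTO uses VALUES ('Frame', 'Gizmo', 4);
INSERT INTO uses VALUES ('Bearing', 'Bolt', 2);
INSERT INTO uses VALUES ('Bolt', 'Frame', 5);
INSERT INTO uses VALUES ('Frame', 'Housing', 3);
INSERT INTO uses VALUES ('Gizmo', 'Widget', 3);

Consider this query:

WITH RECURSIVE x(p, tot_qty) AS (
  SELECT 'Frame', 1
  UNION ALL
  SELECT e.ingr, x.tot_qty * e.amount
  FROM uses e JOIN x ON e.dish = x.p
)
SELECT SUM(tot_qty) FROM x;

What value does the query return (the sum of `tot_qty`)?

24

Base: (Frame, tot_qty=1).
Iteration 1: components of {Frame} -> Gizmo = 1*4 = 4, Housing = 1*3 = 3.
Iteration 2: components of {Gizmo,Housing} -> Seal = 4*1 = 4, Widget = 4*3 = 12.
Iteration 3: no further components; recursion stops.
SUM(tot_qty) = 1 + 4 + 3 + 12 + 4 = 24.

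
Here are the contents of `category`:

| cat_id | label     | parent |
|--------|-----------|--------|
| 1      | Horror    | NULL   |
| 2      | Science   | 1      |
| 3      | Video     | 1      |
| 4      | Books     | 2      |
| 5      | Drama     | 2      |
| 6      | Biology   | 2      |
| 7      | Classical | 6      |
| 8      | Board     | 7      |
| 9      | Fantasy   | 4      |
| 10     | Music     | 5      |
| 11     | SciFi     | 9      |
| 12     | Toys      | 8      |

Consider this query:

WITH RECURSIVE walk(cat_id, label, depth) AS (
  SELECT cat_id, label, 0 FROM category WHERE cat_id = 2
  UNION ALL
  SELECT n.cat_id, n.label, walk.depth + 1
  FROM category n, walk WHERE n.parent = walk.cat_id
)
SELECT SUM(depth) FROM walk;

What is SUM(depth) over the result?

Base: cat_id=2 (Science) at depth 0.
Iteration 1: rows with parent in {2} -> Books (id 4, depth 1), Drama (id 5, depth 1), Biology (id 6, depth 1).
Iteration 2: rows with parent in {4,5,6} -> Classical (id 7, depth 2), Fantasy (id 9, depth 2), Music (id 10, depth 2).
Iteration 3: rows with parent in {7,9,10} -> Board (id 8, depth 3), SciFi (id 11, depth 3).
Iteration 4: rows with parent in {8,11} -> Toys (id 12, depth 4).
Iteration 5: no rows with parent in {12}; recursion stops.
SUM(depth) = 0 + 1 + 1 + 1 + 2 + 2 + 2 + 3 + 3 + 4 = 19.

19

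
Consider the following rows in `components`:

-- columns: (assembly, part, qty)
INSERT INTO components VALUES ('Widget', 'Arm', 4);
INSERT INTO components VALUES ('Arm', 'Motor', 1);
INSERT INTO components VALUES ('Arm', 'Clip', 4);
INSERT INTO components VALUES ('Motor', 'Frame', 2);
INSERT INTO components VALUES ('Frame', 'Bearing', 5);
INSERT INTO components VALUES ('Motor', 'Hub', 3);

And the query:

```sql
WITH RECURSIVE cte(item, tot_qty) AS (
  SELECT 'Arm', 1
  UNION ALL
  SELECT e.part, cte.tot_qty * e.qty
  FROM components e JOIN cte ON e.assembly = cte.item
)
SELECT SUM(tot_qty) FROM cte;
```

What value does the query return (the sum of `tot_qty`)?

Base: (Arm, tot_qty=1).
Iteration 1: components of {Arm} -> Clip = 1*4 = 4, Motor = 1*1 = 1.
Iteration 2: components of {Clip,Motor} -> Frame = 1*2 = 2, Hub = 1*3 = 3.
Iteration 3: components of {Frame,Hub} -> Bearing = 2*5 = 10.
Iteration 4: no further components; recursion stops.
SUM(tot_qty) = 1 + 1 + 4 + 2 + 3 + 10 = 21.

21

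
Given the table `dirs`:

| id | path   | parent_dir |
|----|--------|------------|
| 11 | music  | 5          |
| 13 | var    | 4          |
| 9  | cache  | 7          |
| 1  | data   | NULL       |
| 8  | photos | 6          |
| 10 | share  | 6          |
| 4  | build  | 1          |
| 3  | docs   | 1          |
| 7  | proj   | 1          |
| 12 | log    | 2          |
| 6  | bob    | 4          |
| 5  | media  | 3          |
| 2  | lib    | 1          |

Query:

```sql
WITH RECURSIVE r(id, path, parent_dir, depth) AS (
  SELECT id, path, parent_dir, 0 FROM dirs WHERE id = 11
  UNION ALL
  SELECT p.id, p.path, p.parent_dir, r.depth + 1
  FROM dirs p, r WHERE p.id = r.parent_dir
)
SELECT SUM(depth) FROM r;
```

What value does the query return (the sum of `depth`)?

6

Base: id=11 (music), parent_dir=5, depth 0.
Iteration 1: join on id=5 -> media (id 5, parent_dir=3, depth 1).
Iteration 2: join on id=3 -> docs (id 3, parent_dir=1, depth 2).
Iteration 3: join on id=1 -> data (id 1, parent_dir=NULL, depth 3).
Iteration 4: parent_dir is NULL; no match; recursion stops.
SUM(depth) = 0 + 1 + 2 + 3 = 6.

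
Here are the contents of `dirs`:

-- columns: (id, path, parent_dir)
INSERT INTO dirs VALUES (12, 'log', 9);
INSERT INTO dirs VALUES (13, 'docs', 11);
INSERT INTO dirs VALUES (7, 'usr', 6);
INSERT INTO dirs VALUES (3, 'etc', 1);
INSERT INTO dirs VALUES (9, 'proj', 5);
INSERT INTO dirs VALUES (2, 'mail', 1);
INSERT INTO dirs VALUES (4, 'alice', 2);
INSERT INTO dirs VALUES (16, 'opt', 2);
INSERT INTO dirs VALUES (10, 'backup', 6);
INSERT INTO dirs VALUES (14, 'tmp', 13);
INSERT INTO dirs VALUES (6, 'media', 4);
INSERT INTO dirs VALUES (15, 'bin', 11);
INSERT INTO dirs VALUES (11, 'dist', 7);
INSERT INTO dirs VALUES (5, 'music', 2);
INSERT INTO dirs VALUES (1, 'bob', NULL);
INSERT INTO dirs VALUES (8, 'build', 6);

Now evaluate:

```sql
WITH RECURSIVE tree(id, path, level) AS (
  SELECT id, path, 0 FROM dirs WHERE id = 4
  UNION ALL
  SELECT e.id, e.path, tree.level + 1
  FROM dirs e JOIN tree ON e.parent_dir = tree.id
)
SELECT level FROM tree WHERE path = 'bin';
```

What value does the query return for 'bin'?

4

Base: id=4 (alice) at level 0.
Iteration 1: rows with parent_dir in {4} -> media (id 6, level 1).
Iteration 2: rows with parent_dir in {6} -> usr (id 7, level 2), build (id 8, level 2), backup (id 10, level 2).
Iteration 3: rows with parent_dir in {7,8,10} -> dist (id 11, level 3).
Iteration 4: rows with parent_dir in {11} -> docs (id 13, level 4), bin (id 15, level 4).
Iteration 5: rows with parent_dir in {13,15} -> tmp (id 14, level 5).
Iteration 6: no rows with parent_dir in {14}; recursion stops.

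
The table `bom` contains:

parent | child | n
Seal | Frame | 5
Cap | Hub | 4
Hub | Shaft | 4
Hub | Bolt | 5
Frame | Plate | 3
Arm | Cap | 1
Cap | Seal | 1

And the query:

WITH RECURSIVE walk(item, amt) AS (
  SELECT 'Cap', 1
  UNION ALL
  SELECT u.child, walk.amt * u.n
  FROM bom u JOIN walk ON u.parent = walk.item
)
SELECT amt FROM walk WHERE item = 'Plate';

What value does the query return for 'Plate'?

Base: (Cap, amt=1).
Iteration 1: components of {Cap} -> Hub = 1*4 = 4, Seal = 1*1 = 1.
Iteration 2: components of {Hub,Seal} -> Bolt = 4*5 = 20, Frame = 1*5 = 5, Shaft = 4*4 = 16.
Iteration 3: components of {Bolt,Frame,Shaft} -> Plate = 5*3 = 15.
Iteration 4: no further components; recursion stops.

15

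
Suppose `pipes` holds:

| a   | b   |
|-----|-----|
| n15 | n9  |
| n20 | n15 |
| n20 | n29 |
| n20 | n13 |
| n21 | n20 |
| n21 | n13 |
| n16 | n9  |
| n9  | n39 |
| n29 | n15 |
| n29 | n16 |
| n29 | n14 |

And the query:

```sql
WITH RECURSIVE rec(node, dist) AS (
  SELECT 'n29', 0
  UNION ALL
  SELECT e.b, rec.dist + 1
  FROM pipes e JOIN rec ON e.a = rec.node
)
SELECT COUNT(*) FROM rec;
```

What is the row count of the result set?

Base: (n29, dist=0).
Iteration 1: edges from {n29} -> (n14, dist=1), (n15, dist=1), (n16, dist=1).
Iteration 2: edges from {n14,n15,n16} -> (n9, dist=2) x2. [UNION ALL keeps all 2 new rows, including repeats]
Iteration 3: edges from {n9} -> (n39, dist=3) x2. [UNION ALL keeps all 2 new rows, including repeats]
Iteration 4: no outgoing edges from {n39}; recursion stops.
Total rows emitted: 8.

8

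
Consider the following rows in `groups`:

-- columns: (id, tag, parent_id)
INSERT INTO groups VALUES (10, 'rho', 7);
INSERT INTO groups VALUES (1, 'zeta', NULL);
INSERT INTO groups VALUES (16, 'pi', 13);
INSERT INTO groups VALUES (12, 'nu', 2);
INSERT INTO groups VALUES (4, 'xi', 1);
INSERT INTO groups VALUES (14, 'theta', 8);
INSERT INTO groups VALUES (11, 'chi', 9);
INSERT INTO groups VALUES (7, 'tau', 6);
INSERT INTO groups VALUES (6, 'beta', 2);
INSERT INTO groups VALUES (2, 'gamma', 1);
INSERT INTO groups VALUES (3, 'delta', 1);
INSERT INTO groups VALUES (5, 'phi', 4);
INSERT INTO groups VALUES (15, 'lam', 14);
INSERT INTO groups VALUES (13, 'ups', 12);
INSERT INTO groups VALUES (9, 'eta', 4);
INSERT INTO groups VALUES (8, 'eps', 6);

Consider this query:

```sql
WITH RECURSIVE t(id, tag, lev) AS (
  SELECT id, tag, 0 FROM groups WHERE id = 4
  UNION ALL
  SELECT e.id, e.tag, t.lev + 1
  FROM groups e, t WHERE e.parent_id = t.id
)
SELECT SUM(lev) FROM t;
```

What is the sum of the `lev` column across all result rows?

Base: id=4 (xi) at lev 0.
Iteration 1: rows with parent_id in {4} -> phi (id 5, lev 1), eta (id 9, lev 1).
Iteration 2: rows with parent_id in {5,9} -> chi (id 11, lev 2).
Iteration 3: no rows with parent_id in {11}; recursion stops.
SUM(lev) = 0 + 1 + 1 + 2 = 4.

4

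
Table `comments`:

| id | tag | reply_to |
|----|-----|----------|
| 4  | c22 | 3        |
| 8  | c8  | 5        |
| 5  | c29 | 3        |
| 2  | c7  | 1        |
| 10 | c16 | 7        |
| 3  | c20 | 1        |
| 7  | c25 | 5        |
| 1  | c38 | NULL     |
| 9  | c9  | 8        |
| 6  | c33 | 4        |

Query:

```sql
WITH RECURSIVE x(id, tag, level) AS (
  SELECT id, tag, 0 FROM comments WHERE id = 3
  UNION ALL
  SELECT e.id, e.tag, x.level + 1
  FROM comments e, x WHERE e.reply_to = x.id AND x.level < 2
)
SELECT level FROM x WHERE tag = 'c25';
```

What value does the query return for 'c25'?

Base: id=3 (c20) at level 0.
Iteration 1: rows with reply_to in {3} -> c22 (id 4, level 1), c29 (id 5, level 1).
Iteration 2: rows with reply_to in {4,5} -> c33 (id 6, level 2), c25 (id 7, level 2), c8 (id 8, level 2).
Iteration 3: level < 2 fails for all current rows; recursion stops.

2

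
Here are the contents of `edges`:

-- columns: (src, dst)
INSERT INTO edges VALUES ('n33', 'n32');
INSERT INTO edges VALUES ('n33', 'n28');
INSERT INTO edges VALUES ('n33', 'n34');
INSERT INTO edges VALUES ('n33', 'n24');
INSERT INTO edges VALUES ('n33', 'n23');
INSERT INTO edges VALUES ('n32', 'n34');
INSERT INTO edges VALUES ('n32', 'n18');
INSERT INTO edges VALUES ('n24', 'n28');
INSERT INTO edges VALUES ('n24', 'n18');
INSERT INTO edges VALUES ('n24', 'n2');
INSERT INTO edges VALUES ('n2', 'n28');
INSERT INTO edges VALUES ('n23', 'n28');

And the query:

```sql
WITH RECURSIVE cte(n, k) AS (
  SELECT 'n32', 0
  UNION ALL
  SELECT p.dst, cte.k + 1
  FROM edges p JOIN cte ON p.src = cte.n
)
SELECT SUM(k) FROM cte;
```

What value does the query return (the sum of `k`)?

2

Base: (n32, k=0).
Iteration 1: edges from {n32} -> (n18, k=1), (n34, k=1).
Iteration 2: no outgoing edges from {n18,n34}; recursion stops.
SUM(k) = 0 + 1 + 1 = 2.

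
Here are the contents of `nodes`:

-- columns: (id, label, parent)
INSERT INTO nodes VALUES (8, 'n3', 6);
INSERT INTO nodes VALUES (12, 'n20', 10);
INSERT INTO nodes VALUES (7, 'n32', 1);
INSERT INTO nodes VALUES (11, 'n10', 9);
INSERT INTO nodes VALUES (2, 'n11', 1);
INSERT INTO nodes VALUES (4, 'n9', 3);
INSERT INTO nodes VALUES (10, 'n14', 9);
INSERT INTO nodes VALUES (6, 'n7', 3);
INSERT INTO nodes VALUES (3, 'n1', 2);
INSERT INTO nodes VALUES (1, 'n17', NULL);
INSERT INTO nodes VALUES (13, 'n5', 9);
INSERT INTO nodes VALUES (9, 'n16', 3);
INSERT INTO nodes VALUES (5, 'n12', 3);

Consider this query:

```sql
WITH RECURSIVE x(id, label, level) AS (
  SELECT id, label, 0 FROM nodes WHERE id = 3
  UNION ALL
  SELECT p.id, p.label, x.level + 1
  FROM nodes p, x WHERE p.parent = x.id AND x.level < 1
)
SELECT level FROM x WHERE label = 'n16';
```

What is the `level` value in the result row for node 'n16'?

Base: id=3 (n1) at level 0.
Iteration 1: rows with parent in {3} -> n9 (id 4, level 1), n12 (id 5, level 1), n7 (id 6, level 1), n16 (id 9, level 1).
Iteration 2: level < 1 fails for all current rows; recursion stops.

1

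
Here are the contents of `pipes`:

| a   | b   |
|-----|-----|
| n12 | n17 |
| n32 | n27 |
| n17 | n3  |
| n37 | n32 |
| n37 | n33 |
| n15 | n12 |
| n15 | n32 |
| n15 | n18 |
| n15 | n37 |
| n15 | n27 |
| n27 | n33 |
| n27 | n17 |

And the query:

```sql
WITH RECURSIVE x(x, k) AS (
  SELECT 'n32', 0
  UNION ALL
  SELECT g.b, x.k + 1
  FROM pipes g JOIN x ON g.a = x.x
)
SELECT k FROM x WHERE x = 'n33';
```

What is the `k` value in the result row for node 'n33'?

Base: (n32, k=0).
Iteration 1: edges from {n32} -> (n27, k=1).
Iteration 2: edges from {n27} -> (n17, k=2), (n33, k=2).
Iteration 3: edges from {n17,n33} -> (n3, k=3).
Iteration 4: no outgoing edges from {n3}; recursion stops.

2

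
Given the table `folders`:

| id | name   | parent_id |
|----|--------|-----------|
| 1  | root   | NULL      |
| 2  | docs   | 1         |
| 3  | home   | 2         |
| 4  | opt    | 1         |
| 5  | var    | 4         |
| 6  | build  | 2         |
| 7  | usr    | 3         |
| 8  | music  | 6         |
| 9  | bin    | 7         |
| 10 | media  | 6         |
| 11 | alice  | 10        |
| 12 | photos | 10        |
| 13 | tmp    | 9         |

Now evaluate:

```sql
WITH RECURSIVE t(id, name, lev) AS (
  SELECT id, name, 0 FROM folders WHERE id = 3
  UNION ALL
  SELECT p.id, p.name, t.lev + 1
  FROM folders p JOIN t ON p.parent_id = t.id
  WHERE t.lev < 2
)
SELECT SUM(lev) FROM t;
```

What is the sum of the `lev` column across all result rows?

3

Base: id=3 (home) at lev 0.
Iteration 1: rows with parent_id in {3} -> usr (id 7, lev 1).
Iteration 2: rows with parent_id in {7} -> bin (id 9, lev 2).
Iteration 3: lev < 2 fails for all current rows; recursion stops.
SUM(lev) = 0 + 1 + 2 = 3.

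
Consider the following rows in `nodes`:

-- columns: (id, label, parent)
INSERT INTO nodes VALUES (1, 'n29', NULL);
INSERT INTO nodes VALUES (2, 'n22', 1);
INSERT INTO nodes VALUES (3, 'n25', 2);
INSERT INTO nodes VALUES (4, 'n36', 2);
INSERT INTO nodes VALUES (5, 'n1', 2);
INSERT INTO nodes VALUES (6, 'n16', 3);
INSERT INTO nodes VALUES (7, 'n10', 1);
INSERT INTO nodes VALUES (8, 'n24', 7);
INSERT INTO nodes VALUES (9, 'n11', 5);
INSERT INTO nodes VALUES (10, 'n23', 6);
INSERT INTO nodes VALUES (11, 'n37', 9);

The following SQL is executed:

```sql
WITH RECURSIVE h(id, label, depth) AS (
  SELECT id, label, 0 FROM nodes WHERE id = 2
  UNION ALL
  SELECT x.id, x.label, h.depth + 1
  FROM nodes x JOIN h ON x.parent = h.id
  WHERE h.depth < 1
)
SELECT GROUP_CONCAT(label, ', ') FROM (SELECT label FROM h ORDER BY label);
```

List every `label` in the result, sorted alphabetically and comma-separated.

n1, n22, n25, n36

Base: id=2 (n22) at depth 0.
Iteration 1: rows with parent in {2} -> n25 (id 3, depth 1), n36 (id 4, depth 1), n1 (id 5, depth 1).
Iteration 2: depth < 1 fails for all current rows; recursion stops.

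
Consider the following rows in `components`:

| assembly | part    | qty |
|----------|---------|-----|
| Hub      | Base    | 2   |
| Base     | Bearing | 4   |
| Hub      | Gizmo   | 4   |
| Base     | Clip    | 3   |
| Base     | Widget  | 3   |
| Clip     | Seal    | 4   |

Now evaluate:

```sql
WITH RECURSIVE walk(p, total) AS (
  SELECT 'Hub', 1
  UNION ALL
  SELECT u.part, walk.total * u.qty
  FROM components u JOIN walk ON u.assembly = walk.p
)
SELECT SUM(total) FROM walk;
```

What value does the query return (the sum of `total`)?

Base: (Hub, total=1).
Iteration 1: components of {Hub} -> Base = 1*2 = 2, Gizmo = 1*4 = 4.
Iteration 2: components of {Base,Gizmo} -> Bearing = 2*4 = 8, Clip = 2*3 = 6, Widget = 2*3 = 6.
Iteration 3: components of {Bearing,Clip,Widget} -> Seal = 6*4 = 24.
Iteration 4: no further components; recursion stops.
SUM(total) = 1 + 2 + 4 + 8 + 6 + 6 + 24 = 51.

51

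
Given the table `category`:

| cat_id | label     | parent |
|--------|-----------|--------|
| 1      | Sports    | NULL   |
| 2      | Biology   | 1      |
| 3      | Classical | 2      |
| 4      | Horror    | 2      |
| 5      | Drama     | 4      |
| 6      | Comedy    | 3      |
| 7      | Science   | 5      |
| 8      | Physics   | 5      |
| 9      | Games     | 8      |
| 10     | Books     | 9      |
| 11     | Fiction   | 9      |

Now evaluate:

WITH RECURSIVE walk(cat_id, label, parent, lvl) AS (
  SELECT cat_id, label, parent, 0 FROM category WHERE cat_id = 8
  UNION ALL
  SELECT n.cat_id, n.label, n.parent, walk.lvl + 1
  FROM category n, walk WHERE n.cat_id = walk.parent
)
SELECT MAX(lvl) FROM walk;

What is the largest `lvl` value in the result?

4

Base: cat_id=8 (Physics), parent=5, lvl 0.
Iteration 1: join on cat_id=5 -> Drama (id 5, parent=4, lvl 1).
Iteration 2: join on cat_id=4 -> Horror (id 4, parent=2, lvl 2).
Iteration 3: join on cat_id=2 -> Biology (id 2, parent=1, lvl 3).
Iteration 4: join on cat_id=1 -> Sports (id 1, parent=NULL, lvl 4).
Iteration 5: parent is NULL; no match; recursion stops.
lvl values: 0, 1, 2, 3, 4; the maximum is 4.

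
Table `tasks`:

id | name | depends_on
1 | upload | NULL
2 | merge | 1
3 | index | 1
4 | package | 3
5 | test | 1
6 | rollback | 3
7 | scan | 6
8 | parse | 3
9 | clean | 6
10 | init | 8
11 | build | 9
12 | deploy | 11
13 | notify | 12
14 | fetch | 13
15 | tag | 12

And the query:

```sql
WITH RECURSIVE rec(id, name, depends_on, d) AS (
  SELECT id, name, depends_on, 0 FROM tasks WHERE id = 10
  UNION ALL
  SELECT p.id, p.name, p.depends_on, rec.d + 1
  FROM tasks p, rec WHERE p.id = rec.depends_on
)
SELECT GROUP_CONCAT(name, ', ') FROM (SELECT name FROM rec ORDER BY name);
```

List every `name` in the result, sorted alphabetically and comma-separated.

index, init, parse, upload

Base: id=10 (init), depends_on=8, d 0.
Iteration 1: join on id=8 -> parse (id 8, depends_on=3, d 1).
Iteration 2: join on id=3 -> index (id 3, depends_on=1, d 2).
Iteration 3: join on id=1 -> upload (id 1, depends_on=NULL, d 3).
Iteration 4: depends_on is NULL; no match; recursion stops.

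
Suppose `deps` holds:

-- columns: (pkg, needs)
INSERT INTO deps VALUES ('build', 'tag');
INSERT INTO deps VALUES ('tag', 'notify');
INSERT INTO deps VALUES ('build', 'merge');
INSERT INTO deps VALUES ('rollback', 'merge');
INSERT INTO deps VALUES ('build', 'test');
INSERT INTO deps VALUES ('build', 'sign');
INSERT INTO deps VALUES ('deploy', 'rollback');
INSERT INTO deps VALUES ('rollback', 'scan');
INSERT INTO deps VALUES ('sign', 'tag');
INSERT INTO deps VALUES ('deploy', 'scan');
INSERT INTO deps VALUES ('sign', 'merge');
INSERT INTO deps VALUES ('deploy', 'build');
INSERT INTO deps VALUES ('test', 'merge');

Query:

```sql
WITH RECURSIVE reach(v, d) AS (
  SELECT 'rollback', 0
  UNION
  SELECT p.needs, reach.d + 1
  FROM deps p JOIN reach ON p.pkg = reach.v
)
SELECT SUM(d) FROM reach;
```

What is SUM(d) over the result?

Base: (rollback, d=0).
Iteration 1: edges from {rollback} -> (merge, d=1), (scan, d=1).
Iteration 2: no outgoing edges from {merge,scan}; recursion stops.
SUM(d) = 0 + 1 + 1 = 2.

2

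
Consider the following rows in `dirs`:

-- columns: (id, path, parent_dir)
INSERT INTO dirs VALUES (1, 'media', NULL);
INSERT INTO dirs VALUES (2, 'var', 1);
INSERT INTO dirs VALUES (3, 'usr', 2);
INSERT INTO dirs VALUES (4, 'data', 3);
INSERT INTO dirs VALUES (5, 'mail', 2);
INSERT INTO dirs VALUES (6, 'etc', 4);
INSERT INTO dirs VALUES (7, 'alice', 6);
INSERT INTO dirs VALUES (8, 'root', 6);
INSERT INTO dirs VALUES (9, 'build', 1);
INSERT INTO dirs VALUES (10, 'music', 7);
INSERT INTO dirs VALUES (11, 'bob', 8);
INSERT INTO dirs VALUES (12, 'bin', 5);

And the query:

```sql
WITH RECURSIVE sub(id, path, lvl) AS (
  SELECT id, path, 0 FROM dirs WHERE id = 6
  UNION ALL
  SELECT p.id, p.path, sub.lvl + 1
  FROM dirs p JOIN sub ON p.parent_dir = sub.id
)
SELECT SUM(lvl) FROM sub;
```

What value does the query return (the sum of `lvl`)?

Base: id=6 (etc) at lvl 0.
Iteration 1: rows with parent_dir in {6} -> alice (id 7, lvl 1), root (id 8, lvl 1).
Iteration 2: rows with parent_dir in {7,8} -> music (id 10, lvl 2), bob (id 11, lvl 2).
Iteration 3: no rows with parent_dir in {10,11}; recursion stops.
SUM(lvl) = 0 + 1 + 1 + 2 + 2 = 6.

6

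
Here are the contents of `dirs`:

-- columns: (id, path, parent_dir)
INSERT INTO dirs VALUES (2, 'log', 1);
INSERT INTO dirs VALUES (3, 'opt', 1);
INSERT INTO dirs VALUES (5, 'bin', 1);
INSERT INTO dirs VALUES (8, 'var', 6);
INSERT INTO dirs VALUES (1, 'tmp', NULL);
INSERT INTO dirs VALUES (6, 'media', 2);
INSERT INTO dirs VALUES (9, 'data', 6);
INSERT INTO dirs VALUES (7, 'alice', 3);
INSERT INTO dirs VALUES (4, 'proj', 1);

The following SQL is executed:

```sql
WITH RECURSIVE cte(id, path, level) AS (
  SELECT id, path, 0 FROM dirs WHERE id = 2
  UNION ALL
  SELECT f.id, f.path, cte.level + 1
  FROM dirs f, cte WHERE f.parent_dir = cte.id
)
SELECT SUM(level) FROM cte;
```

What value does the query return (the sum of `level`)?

Base: id=2 (log) at level 0.
Iteration 1: rows with parent_dir in {2} -> media (id 6, level 1).
Iteration 2: rows with parent_dir in {6} -> var (id 8, level 2), data (id 9, level 2).
Iteration 3: no rows with parent_dir in {8,9}; recursion stops.
SUM(level) = 0 + 1 + 2 + 2 = 5.

5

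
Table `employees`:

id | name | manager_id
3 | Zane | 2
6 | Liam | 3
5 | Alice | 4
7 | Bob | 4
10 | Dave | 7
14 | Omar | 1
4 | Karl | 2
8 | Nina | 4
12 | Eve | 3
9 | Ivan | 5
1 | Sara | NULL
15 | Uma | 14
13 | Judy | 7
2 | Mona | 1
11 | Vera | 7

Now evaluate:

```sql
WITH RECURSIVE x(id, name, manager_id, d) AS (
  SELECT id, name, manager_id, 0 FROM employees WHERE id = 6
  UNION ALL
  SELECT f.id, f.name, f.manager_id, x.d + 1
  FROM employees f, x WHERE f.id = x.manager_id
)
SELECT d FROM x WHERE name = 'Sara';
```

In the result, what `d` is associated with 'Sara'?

Base: id=6 (Liam), manager_id=3, d 0.
Iteration 1: join on id=3 -> Zane (id 3, manager_id=2, d 1).
Iteration 2: join on id=2 -> Mona (id 2, manager_id=1, d 2).
Iteration 3: join on id=1 -> Sara (id 1, manager_id=NULL, d 3).
Iteration 4: manager_id is NULL; no match; recursion stops.

3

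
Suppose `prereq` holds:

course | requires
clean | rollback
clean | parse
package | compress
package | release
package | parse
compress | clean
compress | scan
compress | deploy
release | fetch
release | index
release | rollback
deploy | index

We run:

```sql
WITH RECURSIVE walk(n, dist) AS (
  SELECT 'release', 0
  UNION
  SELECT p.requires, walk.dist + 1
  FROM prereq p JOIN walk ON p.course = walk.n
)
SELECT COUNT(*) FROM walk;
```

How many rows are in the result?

Base: (release, dist=0).
Iteration 1: edges from {release} -> (fetch, dist=1), (index, dist=1), (rollback, dist=1).
Iteration 2: no outgoing edges from {fetch,index,rollback}; recursion stops.
Total rows emitted: 4.

4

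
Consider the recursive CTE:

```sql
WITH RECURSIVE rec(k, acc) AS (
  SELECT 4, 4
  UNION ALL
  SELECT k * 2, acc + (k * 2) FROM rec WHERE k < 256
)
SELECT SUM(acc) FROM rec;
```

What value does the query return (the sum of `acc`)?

988

Base: k=4, acc=4.
Iteration 1: 4 < 256 holds -> k = 4 * 2 = 8, acc = 4 + 8 = 12.
Iteration 2: 8 < 256 holds -> k = 8 * 2 = 16, acc = 12 + 16 = 28.
Iteration 3: 16 < 256 holds -> k = 16 * 2 = 32, acc = 28 + 32 = 60.
Iteration 4: 32 < 256 holds -> k = 32 * 2 = 64, acc = 60 + 64 = 124.
Iteration 5: 64 < 256 holds -> k = 64 * 2 = 128, acc = 124 + 128 = 252.
Iteration 6: 128 < 256 holds -> k = 128 * 2 = 256, acc = 252 + 256 = 508.
Iteration 7: 256 < 256 fails; recursion stops.
SUM(acc) = 4 + 12 + 28 + 60 + 124 + 252 + 508 = 988.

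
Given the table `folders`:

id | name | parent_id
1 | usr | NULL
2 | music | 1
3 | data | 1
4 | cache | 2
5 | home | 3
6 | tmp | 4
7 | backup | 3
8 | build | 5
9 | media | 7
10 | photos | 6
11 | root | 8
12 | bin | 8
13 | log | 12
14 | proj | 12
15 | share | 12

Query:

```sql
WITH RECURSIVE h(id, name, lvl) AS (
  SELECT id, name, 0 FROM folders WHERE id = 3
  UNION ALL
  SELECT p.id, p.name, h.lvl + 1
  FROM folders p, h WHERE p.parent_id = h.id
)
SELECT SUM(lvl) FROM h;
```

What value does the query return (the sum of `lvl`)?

Base: id=3 (data) at lvl 0.
Iteration 1: rows with parent_id in {3} -> home (id 5, lvl 1), backup (id 7, lvl 1).
Iteration 2: rows with parent_id in {5,7} -> build (id 8, lvl 2), media (id 9, lvl 2).
Iteration 3: rows with parent_id in {8,9} -> root (id 11, lvl 3), bin (id 12, lvl 3).
Iteration 4: rows with parent_id in {11,12} -> log (id 13, lvl 4), proj (id 14, lvl 4), share (id 15, lvl 4).
Iteration 5: no rows with parent_id in {13,14,15}; recursion stops.
SUM(lvl) = 0 + 1 + 1 + 2 + 2 + 3 + 3 + 4 + 4 + 4 = 24.

24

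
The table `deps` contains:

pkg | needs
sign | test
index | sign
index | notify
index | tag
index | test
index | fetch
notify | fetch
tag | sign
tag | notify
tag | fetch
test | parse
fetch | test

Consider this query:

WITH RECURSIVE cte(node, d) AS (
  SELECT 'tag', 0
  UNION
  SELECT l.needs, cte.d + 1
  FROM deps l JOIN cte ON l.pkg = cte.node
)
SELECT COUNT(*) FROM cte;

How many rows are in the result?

Base: (tag, d=0).
Iteration 1: edges from {tag} -> (fetch, d=1), (notify, d=1), (sign, d=1).
Iteration 2: edges from {fetch,notify,sign} -> (fetch, d=2), (test, d=2). [UNION drops 1 duplicate row(s)]
Iteration 3: edges from {fetch,test} -> (parse, d=3), (test, d=3).
Iteration 4: edges from {parse,test} -> (parse, d=4).
Iteration 5: no outgoing edges from {parse}; recursion stops.
Total rows emitted: 9.

9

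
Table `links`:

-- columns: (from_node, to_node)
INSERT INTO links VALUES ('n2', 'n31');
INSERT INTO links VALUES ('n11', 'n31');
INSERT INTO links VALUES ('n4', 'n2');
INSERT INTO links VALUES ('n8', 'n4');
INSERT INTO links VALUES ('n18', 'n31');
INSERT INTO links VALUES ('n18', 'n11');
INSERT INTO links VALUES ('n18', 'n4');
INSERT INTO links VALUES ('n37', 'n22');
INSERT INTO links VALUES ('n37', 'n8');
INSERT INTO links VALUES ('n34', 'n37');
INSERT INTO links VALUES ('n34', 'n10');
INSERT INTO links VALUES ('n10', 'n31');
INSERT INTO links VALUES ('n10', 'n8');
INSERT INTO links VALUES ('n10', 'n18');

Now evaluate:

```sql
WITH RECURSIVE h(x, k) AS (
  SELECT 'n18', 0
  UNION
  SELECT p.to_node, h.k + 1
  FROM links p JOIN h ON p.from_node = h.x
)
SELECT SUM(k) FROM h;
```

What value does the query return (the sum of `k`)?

10

Base: (n18, k=0).
Iteration 1: edges from {n18} -> (n11, k=1), (n31, k=1), (n4, k=1).
Iteration 2: edges from {n11,n31,n4} -> (n2, k=2), (n31, k=2).
Iteration 3: edges from {n2,n31} -> (n31, k=3).
Iteration 4: no outgoing edges from {n31}; recursion stops.
SUM(k) = 0 + 1 + 1 + 1 + 2 + 2 + 3 = 10.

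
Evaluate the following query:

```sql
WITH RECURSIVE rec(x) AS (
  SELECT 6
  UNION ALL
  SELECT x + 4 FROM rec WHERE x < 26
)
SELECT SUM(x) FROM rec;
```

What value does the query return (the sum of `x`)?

96

Base: x=6.
Iteration 1: 6 < 26 holds -> x = 6 + 4 = 10.
Iteration 2: 10 < 26 holds -> x = 10 + 4 = 14.
Iteration 3: 14 < 26 holds -> x = 14 + 4 = 18.
Iteration 4: 18 < 26 holds -> x = 18 + 4 = 22.
Iteration 5: 22 < 26 holds -> x = 22 + 4 = 26.
Iteration 6: 26 < 26 fails; recursion stops.
SUM(x) = 6 + 10 + 14 + 18 + 22 + 26 = 96.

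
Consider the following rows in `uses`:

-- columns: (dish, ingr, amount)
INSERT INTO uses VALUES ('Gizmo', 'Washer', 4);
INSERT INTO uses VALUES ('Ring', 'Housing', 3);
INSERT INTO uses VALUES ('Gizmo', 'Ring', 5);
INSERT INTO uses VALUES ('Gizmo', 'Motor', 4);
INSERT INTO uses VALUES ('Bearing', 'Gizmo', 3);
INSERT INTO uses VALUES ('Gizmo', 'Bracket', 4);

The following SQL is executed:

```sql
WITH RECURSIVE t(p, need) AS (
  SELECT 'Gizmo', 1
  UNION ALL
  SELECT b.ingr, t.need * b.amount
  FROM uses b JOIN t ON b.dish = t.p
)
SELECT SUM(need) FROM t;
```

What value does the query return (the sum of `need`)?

Base: (Gizmo, need=1).
Iteration 1: components of {Gizmo} -> Bracket = 1*4 = 4, Motor = 1*4 = 4, Ring = 1*5 = 5, Washer = 1*4 = 4.
Iteration 2: components of {Bracket,Motor,Ring,Washer} -> Housing = 5*3 = 15.
Iteration 3: no further components; recursion stops.
SUM(need) = 1 + 4 + 5 + 4 + 4 + 15 = 33.

33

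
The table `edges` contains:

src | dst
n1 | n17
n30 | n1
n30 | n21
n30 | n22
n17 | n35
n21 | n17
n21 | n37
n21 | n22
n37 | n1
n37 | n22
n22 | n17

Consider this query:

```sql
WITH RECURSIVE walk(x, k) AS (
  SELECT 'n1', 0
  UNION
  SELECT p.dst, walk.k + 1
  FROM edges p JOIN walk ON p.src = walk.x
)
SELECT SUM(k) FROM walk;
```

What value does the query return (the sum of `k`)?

Base: (n1, k=0).
Iteration 1: edges from {n1} -> (n17, k=1).
Iteration 2: edges from {n17} -> (n35, k=2).
Iteration 3: no outgoing edges from {n35}; recursion stops.
SUM(k) = 0 + 1 + 2 = 3.

3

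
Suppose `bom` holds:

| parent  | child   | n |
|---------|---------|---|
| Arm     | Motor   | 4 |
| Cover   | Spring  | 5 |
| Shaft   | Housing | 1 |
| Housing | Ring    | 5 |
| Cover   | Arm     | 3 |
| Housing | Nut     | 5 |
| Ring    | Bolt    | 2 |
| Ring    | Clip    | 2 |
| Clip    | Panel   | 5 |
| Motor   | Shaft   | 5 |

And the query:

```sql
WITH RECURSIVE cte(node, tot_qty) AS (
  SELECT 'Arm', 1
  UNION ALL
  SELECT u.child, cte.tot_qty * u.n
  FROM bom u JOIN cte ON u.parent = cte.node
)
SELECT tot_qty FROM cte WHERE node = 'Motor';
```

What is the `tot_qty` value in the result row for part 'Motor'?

Base: (Arm, tot_qty=1).
Iteration 1: components of {Arm} -> Motor = 1*4 = 4.
Iteration 2: components of {Motor} -> Shaft = 4*5 = 20.
Iteration 3: components of {Shaft} -> Housing = 20*1 = 20.
Iteration 4: components of {Housing} -> Nut = 20*5 = 100, Ring = 20*5 = 100.
Iteration 5: components of {Nut,Ring} -> Bolt = 100*2 = 200, Clip = 100*2 = 200.
Iteration 6: components of {Bolt,Clip} -> Panel = 200*5 = 1000.
Iteration 7: no further components; recursion stops.

4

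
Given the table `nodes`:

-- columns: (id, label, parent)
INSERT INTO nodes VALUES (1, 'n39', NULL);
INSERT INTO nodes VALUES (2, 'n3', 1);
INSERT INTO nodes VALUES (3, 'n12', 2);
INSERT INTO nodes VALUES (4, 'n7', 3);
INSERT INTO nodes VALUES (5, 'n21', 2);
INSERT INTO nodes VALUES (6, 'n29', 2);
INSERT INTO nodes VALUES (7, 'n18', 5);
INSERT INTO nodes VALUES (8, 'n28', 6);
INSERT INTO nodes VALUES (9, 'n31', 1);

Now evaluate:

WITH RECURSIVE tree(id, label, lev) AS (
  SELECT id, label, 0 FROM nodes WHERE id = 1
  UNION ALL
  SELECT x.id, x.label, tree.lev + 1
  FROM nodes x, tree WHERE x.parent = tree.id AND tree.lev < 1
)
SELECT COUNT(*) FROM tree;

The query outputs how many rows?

Base: id=1 (n39) at lev 0.
Iteration 1: rows with parent in {1} -> n3 (id 2, lev 1), n31 (id 9, lev 1).
Iteration 2: lev < 1 fails for all current rows; recursion stops.
Total rows emitted: 3.

3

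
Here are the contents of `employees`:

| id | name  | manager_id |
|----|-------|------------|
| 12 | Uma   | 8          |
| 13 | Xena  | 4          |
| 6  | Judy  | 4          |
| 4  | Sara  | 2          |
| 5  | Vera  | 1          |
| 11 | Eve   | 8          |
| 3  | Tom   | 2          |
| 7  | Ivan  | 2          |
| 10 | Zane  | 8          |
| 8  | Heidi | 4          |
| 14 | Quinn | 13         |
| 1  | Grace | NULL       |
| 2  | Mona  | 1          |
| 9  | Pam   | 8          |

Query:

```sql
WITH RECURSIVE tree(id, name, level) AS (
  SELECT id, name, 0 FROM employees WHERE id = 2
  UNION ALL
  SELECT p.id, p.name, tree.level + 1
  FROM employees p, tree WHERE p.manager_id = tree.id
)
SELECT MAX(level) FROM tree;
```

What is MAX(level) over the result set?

Base: id=2 (Mona) at level 0.
Iteration 1: rows with manager_id in {2} -> Tom (id 3, level 1), Sara (id 4, level 1), Ivan (id 7, level 1).
Iteration 2: rows with manager_id in {3,4,7} -> Judy (id 6, level 2), Heidi (id 8, level 2), Xena (id 13, level 2).
Iteration 3: rows with manager_id in {6,8,13} -> Pam (id 9, level 3), Zane (id 10, level 3), Eve (id 11, level 3), Uma (id 12, level 3), Quinn (id 14, level 3).
Iteration 4: no rows with manager_id in {9,10,11,12,14}; recursion stops.
level values: 0, 1, 1, 1, 2, 2, 2, 3, 3, 3, 3, 3; the maximum is 3.

3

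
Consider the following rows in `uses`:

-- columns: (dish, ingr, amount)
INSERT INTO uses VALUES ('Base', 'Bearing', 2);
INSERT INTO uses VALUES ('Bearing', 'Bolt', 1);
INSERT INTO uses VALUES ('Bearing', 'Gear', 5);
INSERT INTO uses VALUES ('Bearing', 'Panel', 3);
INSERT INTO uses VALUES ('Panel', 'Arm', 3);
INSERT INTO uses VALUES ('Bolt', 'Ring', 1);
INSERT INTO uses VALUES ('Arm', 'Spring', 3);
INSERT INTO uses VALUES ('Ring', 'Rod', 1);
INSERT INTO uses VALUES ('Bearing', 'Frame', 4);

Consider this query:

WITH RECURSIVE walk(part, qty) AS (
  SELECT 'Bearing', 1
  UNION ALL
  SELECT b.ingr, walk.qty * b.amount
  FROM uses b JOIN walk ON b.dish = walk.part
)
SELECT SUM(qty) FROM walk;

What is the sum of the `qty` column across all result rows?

Base: (Bearing, qty=1).
Iteration 1: components of {Bearing} -> Bolt = 1*1 = 1, Frame = 1*4 = 4, Gear = 1*5 = 5, Panel = 1*3 = 3.
Iteration 2: components of {Bolt,Frame,Gear,Panel} -> Arm = 3*3 = 9, Ring = 1*1 = 1.
Iteration 3: components of {Arm,Ring} -> Rod = 1*1 = 1, Spring = 9*3 = 27.
Iteration 4: no further components; recursion stops.
SUM(qty) = 1 + 1 + 5 + 3 + 4 + 1 + 9 + 1 + 27 = 52.

52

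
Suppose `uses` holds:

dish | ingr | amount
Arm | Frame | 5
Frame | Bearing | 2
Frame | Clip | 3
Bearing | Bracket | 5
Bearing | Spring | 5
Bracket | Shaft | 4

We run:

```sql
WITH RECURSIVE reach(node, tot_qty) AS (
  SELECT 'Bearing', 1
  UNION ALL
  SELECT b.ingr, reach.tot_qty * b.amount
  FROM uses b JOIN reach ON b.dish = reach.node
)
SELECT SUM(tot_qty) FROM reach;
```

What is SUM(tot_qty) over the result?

31

Base: (Bearing, tot_qty=1).
Iteration 1: components of {Bearing} -> Bracket = 1*5 = 5, Spring = 1*5 = 5.
Iteration 2: components of {Bracket,Spring} -> Shaft = 5*4 = 20.
Iteration 3: no further components; recursion stops.
SUM(tot_qty) = 1 + 5 + 5 + 20 = 31.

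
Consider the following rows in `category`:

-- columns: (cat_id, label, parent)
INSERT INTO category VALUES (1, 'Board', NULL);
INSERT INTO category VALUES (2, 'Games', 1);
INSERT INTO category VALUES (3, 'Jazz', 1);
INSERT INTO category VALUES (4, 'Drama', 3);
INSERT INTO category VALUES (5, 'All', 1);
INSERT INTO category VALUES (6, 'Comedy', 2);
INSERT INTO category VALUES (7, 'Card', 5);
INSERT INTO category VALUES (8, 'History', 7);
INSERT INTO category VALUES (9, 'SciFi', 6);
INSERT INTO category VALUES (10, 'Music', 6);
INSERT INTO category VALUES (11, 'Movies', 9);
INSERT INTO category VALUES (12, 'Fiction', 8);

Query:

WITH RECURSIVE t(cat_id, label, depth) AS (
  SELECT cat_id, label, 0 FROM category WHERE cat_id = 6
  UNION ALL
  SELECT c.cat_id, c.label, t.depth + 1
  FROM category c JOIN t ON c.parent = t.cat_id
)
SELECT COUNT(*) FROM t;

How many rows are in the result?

4

Base: cat_id=6 (Comedy) at depth 0.
Iteration 1: rows with parent in {6} -> SciFi (id 9, depth 1), Music (id 10, depth 1).
Iteration 2: rows with parent in {9,10} -> Movies (id 11, depth 2).
Iteration 3: no rows with parent in {11}; recursion stops.
Total rows emitted: 4.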